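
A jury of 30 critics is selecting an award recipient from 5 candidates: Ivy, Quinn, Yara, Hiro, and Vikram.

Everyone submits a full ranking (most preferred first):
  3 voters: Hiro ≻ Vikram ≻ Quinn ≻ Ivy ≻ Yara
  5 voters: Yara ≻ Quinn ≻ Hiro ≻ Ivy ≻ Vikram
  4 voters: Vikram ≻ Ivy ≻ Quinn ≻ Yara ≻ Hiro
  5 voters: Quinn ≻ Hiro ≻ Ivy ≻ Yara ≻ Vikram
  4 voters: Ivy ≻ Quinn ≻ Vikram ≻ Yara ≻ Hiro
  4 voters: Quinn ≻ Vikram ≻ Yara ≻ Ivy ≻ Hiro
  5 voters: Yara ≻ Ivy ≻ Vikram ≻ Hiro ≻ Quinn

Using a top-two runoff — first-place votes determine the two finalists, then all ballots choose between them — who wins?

Round 1 first-place votes: Ivy 4, Quinn 9, Yara 10, Hiro 3, Vikram 4. Yara and Quinn advance.
Runoff: Yara is ranked above Quinn on 10 ballots, Quinn above Yara on 20.

Quinn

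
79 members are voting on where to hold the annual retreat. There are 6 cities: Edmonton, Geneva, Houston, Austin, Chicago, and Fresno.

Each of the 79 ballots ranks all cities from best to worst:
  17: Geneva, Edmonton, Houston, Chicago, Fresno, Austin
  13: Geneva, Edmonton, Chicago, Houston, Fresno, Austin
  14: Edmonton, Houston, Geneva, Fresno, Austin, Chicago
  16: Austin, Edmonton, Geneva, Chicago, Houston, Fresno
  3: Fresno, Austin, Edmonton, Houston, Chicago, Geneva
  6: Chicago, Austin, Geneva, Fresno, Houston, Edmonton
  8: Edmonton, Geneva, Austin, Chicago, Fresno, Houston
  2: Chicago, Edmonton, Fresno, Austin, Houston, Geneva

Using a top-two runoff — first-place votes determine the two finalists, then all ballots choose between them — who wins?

Edmonton

Round 1 first-place votes: Edmonton 22, Geneva 30, Houston 0, Austin 16, Chicago 8, Fresno 3. Geneva and Edmonton advance.
Runoff: Geneva is ranked above Edmonton on 36 ballots, Edmonton above Geneva on 43.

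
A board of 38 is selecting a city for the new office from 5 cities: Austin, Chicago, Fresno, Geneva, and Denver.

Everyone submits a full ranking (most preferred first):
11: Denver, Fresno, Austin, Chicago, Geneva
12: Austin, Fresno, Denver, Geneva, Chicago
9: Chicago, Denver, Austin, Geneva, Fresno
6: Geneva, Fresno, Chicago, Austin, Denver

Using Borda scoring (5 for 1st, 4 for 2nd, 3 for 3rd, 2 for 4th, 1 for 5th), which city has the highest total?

Denver

Austin: 11×3 + 12×5 + 9×3 + 6×2 = 132
Chicago: 11×2 + 12×1 + 9×5 + 6×3 = 97
Fresno: 11×4 + 12×4 + 9×1 + 6×4 = 125
Geneva: 11×1 + 12×2 + 9×2 + 6×5 = 83
Denver: 11×5 + 12×3 + 9×4 + 6×1 = 133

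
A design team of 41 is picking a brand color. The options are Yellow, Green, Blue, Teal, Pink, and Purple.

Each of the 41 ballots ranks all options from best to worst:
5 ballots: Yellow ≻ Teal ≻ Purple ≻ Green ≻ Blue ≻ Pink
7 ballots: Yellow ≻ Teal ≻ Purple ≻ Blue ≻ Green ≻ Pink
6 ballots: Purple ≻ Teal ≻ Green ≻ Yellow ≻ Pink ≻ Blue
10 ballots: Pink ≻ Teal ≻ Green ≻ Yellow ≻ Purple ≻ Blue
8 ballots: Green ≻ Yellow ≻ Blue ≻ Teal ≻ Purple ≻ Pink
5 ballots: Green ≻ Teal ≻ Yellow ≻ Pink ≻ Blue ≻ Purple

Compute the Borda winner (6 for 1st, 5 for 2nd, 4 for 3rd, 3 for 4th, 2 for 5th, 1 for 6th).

Yellow: 5×6 + 7×6 + 6×3 + 10×3 + 8×5 + 5×4 = 180
Green: 5×3 + 7×2 + 6×4 + 10×4 + 8×6 + 5×6 = 171
Blue: 5×2 + 7×3 + 6×1 + 10×1 + 8×4 + 5×2 = 89
Teal: 5×5 + 7×5 + 6×5 + 10×5 + 8×3 + 5×5 = 189
Pink: 5×1 + 7×1 + 6×2 + 10×6 + 8×1 + 5×3 = 107
Purple: 5×4 + 7×4 + 6×6 + 10×2 + 8×2 + 5×1 = 125

Teal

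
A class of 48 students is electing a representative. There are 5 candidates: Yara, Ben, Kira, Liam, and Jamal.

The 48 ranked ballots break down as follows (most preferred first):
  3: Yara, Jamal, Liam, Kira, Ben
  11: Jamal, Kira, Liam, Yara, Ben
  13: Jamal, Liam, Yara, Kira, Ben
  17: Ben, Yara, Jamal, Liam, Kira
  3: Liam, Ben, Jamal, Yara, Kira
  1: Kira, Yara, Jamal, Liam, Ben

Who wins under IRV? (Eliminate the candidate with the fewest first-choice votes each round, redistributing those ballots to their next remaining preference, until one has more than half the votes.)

Jamal

Round 1: Yara 3, Ben 17, Kira 1, Liam 3, Jamal 24. Kira eliminated.
Round 2: Yara 4, Ben 17, Liam 3, Jamal 24. Liam eliminated.
Round 3: Yara 4, Ben 20, Jamal 24. Yara eliminated.
Round 4: Ben 20, Jamal 28. Jamal has a majority (≥25).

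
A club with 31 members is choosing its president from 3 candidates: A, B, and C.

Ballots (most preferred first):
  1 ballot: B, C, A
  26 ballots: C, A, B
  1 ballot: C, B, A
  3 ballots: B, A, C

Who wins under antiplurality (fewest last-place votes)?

Last-place votes: A 2, B 26, C 3.

A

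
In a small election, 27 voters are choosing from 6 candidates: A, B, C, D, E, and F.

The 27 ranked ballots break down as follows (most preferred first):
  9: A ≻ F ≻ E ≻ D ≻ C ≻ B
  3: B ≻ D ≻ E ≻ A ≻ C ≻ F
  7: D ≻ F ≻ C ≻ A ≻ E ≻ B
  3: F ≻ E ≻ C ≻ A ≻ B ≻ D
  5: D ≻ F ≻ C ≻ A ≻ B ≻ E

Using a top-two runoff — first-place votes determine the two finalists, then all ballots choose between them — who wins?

D

Round 1 first-place votes: A 9, B 3, C 0, D 12, E 0, F 3. D and A advance.
Runoff: D is ranked above A on 15 ballots, A above D on 12.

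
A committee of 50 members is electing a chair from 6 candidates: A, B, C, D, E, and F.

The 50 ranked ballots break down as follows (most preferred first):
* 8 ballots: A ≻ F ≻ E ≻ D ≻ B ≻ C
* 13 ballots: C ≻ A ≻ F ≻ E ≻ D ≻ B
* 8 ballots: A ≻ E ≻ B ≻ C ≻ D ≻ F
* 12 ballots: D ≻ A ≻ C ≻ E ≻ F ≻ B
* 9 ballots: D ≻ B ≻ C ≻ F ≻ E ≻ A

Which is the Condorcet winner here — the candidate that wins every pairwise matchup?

A

A vs B: 41–9
A vs C: 28–22
A vs D: 29–21
A vs E: 41–9
A vs F: 41–9
A beats every other candidate.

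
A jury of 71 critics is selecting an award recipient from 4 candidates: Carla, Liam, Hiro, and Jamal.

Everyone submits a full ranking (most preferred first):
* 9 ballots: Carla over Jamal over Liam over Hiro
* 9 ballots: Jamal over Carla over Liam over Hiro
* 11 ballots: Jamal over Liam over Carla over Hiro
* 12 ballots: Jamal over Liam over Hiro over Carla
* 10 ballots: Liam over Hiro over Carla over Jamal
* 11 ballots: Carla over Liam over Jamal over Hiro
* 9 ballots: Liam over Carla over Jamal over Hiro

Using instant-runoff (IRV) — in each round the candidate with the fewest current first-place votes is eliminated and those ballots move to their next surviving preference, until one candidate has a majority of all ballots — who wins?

Carla

Round 1: Carla 20, Liam 19, Hiro 0, Jamal 32. Hiro eliminated.
Round 2: Carla 20, Liam 19, Jamal 32. Liam eliminated.
Round 3: Carla 39, Jamal 32. Carla has a majority (≥36).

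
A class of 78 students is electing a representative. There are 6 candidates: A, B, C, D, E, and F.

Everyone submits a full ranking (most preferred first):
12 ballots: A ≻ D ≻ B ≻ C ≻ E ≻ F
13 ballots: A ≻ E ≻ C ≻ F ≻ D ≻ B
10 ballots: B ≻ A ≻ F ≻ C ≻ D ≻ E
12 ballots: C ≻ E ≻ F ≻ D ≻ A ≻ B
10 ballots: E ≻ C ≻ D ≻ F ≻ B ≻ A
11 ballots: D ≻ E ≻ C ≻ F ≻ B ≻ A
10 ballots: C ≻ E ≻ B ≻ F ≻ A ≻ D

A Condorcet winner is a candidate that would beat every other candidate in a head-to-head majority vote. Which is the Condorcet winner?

C

C vs A: 43–35
C vs B: 56–22
C vs D: 55–23
C vs E: 44–34
C vs F: 68–10
C beats every other candidate.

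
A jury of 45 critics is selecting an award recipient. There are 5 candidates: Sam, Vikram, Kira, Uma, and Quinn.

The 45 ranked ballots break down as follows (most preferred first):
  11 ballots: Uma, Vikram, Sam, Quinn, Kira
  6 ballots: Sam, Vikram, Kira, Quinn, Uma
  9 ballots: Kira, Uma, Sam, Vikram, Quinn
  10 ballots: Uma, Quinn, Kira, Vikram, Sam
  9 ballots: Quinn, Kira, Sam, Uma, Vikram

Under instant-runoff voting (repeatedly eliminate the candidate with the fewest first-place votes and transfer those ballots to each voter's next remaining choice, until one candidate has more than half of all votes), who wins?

Round 1: Sam 6, Vikram 0, Kira 9, Uma 21, Quinn 9. Vikram eliminated.
Round 2: Sam 6, Kira 9, Uma 21, Quinn 9. Sam eliminated.
Round 3: Kira 15, Uma 21, Quinn 9. Quinn eliminated.
Round 4: Kira 24, Uma 21. Kira has a majority (≥23).

Kira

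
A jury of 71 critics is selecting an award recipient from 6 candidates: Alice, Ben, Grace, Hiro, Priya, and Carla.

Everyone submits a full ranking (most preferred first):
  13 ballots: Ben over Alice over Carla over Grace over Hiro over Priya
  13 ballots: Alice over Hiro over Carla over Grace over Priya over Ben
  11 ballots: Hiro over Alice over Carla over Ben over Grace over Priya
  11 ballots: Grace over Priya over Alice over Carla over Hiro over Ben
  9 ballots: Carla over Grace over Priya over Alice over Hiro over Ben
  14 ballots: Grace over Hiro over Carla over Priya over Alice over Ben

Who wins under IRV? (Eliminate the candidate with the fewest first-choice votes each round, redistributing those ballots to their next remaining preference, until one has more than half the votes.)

Alice

Round 1: Alice 13, Ben 13, Grace 25, Hiro 11, Priya 0, Carla 9. Priya eliminated.
Round 2: Alice 13, Ben 13, Grace 25, Hiro 11, Carla 9. Carla eliminated.
Round 3: Alice 13, Ben 13, Grace 34, Hiro 11. Hiro eliminated.
Round 4: Alice 24, Ben 13, Grace 34. Ben eliminated.
Round 5: Alice 37, Grace 34. Alice has a majority (≥36).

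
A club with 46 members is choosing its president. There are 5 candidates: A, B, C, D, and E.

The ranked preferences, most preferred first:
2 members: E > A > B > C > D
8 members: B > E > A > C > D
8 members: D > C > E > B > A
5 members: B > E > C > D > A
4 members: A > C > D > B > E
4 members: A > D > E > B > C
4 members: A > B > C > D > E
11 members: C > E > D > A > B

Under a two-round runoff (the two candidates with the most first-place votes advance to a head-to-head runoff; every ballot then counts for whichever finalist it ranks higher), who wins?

A

Round 1 first-place votes: A 12, B 13, C 11, D 8, E 2. B and A advance.
Runoff: B is ranked above A on 21 ballots, A above B on 25.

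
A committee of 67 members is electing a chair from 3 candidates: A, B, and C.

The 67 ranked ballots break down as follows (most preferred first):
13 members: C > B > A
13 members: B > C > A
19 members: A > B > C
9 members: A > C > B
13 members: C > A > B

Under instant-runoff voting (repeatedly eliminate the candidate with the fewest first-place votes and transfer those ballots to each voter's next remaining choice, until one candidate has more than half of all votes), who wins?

Round 1: A 28, B 13, C 26. B eliminated.
Round 2: A 28, C 39. C has a majority (≥34).

C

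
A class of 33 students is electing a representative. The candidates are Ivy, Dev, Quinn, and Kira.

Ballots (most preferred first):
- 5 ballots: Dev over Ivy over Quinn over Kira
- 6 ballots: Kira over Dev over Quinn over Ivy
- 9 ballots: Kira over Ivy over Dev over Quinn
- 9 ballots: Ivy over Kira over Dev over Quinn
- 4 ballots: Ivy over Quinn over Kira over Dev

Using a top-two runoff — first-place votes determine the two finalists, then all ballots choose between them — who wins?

Ivy

Round 1 first-place votes: Ivy 13, Dev 5, Quinn 0, Kira 15. Kira and Ivy advance.
Runoff: Kira is ranked above Ivy on 15 ballots, Ivy above Kira on 18.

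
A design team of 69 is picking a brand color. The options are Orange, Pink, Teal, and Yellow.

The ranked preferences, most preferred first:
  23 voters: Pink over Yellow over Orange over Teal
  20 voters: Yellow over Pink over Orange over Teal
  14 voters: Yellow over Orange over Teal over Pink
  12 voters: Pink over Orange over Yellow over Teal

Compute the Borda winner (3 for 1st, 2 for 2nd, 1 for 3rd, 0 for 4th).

Orange: 23×1 + 20×1 + 14×2 + 12×2 = 95
Pink: 23×3 + 20×2 + 14×0 + 12×3 = 145
Teal: 23×0 + 20×0 + 14×1 + 12×0 = 14
Yellow: 23×2 + 20×3 + 14×3 + 12×1 = 160

Yellow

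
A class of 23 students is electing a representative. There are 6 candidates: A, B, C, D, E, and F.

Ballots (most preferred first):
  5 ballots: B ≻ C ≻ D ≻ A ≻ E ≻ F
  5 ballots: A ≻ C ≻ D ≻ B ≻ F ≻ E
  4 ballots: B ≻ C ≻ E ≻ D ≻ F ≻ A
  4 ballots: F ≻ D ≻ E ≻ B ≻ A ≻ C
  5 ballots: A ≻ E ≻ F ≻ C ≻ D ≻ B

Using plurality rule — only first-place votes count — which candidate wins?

First-place votes: A 10, B 9, C 0, D 0, E 0, F 4.

A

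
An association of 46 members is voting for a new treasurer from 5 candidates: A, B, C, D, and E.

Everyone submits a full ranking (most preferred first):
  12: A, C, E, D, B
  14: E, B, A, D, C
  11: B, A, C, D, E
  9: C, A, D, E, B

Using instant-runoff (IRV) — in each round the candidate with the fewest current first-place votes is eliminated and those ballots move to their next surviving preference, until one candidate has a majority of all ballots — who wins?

Round 1: A 12, B 11, C 9, D 0, E 14. D eliminated.
Round 2: A 12, B 11, C 9, E 14. C eliminated.
Round 3: A 21, B 11, E 14. B eliminated.
Round 4: A 32, E 14. A has a majority (≥24).

A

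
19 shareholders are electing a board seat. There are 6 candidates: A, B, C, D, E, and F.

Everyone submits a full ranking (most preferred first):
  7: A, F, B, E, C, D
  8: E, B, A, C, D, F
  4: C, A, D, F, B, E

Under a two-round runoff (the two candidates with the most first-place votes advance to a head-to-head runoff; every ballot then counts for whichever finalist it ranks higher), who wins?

A

Round 1 first-place votes: A 7, B 0, C 4, D 0, E 8, F 0. E and A advance.
Runoff: E is ranked above A on 8 ballots, A above E on 11.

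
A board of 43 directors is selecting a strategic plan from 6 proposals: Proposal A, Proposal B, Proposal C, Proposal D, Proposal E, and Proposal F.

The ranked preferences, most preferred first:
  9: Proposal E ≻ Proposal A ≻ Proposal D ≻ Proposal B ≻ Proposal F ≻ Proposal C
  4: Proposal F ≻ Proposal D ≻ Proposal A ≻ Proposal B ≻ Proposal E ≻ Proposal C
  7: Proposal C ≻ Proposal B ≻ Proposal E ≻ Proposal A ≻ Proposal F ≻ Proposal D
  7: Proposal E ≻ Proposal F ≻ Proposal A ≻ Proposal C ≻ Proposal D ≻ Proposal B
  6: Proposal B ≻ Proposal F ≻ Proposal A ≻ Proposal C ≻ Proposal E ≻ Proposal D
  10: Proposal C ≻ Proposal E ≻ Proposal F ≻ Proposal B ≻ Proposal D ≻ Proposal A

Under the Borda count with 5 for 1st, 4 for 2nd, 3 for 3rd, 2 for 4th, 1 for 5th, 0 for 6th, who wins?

Proposal A: 9×4 + 4×3 + 7×2 + 7×3 + 6×3 + 10×0 = 101
Proposal B: 9×2 + 4×2 + 7×4 + 7×0 + 6×5 + 10×2 = 104
Proposal C: 9×0 + 4×0 + 7×5 + 7×2 + 6×2 + 10×5 = 111
Proposal D: 9×3 + 4×4 + 7×0 + 7×1 + 6×0 + 10×1 = 60
Proposal E: 9×5 + 4×1 + 7×3 + 7×5 + 6×1 + 10×4 = 151
Proposal F: 9×1 + 4×5 + 7×1 + 7×4 + 6×4 + 10×3 = 118

Proposal E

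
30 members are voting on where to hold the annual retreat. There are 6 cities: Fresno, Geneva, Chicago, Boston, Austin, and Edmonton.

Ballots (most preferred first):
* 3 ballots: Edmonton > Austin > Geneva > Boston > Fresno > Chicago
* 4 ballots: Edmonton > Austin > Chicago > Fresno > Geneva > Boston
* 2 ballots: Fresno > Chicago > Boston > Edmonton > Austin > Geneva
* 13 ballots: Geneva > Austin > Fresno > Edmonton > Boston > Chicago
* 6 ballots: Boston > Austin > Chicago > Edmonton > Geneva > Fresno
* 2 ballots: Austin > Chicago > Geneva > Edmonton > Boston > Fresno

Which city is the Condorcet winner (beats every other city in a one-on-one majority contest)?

Austin

Austin vs Fresno: 28–2
Austin vs Geneva: 17–13
Austin vs Chicago: 28–2
Austin vs Boston: 22–8
Austin vs Edmonton: 21–9
Austin beats every other city.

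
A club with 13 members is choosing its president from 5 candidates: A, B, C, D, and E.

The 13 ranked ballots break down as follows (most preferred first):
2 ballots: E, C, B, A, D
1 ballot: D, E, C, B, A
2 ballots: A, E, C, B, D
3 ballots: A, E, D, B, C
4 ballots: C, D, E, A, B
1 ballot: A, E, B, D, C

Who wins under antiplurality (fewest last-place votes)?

Last-place votes: A 1, B 4, C 4, D 4, E 0.

E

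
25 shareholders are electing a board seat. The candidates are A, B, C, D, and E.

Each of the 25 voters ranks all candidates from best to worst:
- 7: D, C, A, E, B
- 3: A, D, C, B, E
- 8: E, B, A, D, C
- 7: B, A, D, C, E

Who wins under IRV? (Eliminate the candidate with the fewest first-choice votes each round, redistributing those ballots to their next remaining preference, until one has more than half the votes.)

D

Round 1: A 3, B 7, C 0, D 7, E 8. C eliminated.
Round 2: A 3, B 7, D 7, E 8. A eliminated.
Round 3: B 7, D 10, E 8. B eliminated.
Round 4: D 17, E 8. D has a majority (≥13).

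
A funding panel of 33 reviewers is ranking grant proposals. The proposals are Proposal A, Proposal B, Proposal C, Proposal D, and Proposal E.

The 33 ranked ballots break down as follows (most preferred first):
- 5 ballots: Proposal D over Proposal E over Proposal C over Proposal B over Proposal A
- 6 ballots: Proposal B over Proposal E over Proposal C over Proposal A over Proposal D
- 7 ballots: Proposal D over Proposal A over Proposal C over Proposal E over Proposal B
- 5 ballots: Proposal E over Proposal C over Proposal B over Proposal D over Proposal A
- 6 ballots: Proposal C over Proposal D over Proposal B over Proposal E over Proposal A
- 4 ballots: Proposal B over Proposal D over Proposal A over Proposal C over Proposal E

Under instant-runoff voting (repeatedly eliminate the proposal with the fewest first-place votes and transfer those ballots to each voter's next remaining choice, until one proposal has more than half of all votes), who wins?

Proposal C

Round 1: Proposal A 0, Proposal B 10, Proposal C 6, Proposal D 12, Proposal E 5. Proposal A eliminated.
Round 2: Proposal B 10, Proposal C 6, Proposal D 12, Proposal E 5. Proposal E eliminated.
Round 3: Proposal B 10, Proposal C 11, Proposal D 12. Proposal B eliminated.
Round 4: Proposal C 17, Proposal D 16. Proposal C has a majority (≥17).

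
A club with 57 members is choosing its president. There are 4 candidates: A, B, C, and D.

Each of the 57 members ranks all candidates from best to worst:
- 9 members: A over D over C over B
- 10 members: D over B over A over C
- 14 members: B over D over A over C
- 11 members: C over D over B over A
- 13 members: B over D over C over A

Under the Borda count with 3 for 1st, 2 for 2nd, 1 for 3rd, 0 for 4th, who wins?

A: 9×3 + 10×1 + 14×1 + 11×0 + 13×0 = 51
B: 9×0 + 10×2 + 14×3 + 11×1 + 13×3 = 112
C: 9×1 + 10×0 + 14×0 + 11×3 + 13×1 = 55
D: 9×2 + 10×3 + 14×2 + 11×2 + 13×2 = 124

D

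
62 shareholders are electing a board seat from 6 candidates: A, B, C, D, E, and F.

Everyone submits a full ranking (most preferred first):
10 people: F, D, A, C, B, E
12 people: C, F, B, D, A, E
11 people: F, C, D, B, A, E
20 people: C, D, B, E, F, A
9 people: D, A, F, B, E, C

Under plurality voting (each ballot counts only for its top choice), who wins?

C

First-place votes: A 0, B 0, C 32, D 9, E 0, F 21.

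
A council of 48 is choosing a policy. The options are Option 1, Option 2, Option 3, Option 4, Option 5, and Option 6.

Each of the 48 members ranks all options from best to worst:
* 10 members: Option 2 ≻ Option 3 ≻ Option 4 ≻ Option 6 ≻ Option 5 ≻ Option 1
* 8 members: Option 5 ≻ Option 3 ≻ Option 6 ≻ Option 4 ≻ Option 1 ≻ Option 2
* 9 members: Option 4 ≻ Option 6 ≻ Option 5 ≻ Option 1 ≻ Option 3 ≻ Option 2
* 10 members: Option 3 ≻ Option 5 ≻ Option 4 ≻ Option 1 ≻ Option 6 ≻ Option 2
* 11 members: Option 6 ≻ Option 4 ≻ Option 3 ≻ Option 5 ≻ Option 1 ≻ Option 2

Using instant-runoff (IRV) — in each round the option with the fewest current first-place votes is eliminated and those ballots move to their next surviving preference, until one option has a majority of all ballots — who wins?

Option 3

Round 1: Option 1 0, Option 2 10, Option 3 10, Option 4 9, Option 5 8, Option 6 11. Option 1 eliminated.
Round 2: Option 2 10, Option 3 10, Option 4 9, Option 5 8, Option 6 11. Option 5 eliminated.
Round 3: Option 2 10, Option 3 18, Option 4 9, Option 6 11. Option 4 eliminated.
Round 4: Option 2 10, Option 3 18, Option 6 20. Option 2 eliminated.
Round 5: Option 3 28, Option 6 20. Option 3 has a majority (≥25).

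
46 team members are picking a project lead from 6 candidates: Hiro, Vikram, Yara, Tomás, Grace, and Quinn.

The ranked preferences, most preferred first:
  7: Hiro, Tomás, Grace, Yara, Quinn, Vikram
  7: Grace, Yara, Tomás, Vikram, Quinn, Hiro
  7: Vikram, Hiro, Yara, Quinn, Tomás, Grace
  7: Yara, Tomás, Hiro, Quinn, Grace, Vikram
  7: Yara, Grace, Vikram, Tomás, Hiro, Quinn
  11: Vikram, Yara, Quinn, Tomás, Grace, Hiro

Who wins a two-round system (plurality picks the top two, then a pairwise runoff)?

Round 1 first-place votes: Hiro 7, Vikram 18, Yara 14, Tomás 0, Grace 7, Quinn 0. Vikram and Yara advance.
Runoff: Vikram is ranked above Yara on 18 ballots, Yara above Vikram on 28.

Yara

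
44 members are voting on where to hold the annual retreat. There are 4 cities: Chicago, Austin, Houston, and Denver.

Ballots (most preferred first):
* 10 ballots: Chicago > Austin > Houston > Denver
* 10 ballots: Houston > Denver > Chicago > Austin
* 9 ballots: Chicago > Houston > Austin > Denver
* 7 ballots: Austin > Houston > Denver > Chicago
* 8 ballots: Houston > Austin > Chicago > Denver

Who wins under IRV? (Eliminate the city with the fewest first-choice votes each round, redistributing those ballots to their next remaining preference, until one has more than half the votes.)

Round 1: Chicago 19, Austin 7, Houston 18, Denver 0. Denver eliminated.
Round 2: Chicago 19, Austin 7, Houston 18. Austin eliminated.
Round 3: Chicago 19, Houston 25. Houston has a majority (≥23).

Houston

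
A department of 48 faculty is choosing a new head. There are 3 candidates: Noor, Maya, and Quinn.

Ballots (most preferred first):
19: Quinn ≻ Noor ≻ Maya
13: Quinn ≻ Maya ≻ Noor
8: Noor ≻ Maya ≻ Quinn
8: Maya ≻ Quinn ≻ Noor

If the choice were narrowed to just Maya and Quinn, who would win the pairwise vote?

Quinn

Maya is ranked above Quinn on 16 ballots; Quinn above Maya on 32.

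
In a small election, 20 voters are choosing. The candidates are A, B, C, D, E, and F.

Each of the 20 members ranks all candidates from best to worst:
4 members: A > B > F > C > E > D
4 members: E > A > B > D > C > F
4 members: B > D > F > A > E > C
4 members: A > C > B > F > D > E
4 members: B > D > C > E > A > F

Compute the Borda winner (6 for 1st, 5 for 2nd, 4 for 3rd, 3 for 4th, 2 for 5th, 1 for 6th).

B

A: 4×6 + 4×5 + 4×3 + 4×6 + 4×2 = 88
B: 4×5 + 4×4 + 4×6 + 4×4 + 4×6 = 100
C: 4×3 + 4×2 + 4×1 + 4×5 + 4×4 = 60
D: 4×1 + 4×3 + 4×5 + 4×2 + 4×5 = 64
E: 4×2 + 4×6 + 4×2 + 4×1 + 4×3 = 56
F: 4×4 + 4×1 + 4×4 + 4×3 + 4×1 = 52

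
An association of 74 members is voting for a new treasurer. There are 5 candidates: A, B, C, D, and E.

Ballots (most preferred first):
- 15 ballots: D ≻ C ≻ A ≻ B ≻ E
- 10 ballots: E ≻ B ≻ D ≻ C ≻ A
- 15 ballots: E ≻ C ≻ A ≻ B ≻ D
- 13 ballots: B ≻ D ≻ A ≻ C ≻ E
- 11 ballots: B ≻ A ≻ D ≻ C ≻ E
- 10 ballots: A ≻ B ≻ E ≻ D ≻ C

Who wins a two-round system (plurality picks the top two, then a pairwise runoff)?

Round 1 first-place votes: A 10, B 24, C 0, D 15, E 25. E and B advance.
Runoff: E is ranked above B on 25 ballots, B above E on 49.

B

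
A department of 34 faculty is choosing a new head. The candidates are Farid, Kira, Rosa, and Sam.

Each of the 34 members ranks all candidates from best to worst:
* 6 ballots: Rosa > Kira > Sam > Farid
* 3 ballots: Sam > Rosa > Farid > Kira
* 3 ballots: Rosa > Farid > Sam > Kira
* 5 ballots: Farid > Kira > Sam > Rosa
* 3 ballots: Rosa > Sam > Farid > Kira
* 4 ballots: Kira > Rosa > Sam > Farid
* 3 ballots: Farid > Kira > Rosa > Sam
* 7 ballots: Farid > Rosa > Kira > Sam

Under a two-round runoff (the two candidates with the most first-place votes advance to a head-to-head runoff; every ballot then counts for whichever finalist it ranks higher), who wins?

Round 1 first-place votes: Farid 15, Kira 4, Rosa 12, Sam 3. Farid and Rosa advance.
Runoff: Farid is ranked above Rosa on 15 ballots, Rosa above Farid on 19.

Rosa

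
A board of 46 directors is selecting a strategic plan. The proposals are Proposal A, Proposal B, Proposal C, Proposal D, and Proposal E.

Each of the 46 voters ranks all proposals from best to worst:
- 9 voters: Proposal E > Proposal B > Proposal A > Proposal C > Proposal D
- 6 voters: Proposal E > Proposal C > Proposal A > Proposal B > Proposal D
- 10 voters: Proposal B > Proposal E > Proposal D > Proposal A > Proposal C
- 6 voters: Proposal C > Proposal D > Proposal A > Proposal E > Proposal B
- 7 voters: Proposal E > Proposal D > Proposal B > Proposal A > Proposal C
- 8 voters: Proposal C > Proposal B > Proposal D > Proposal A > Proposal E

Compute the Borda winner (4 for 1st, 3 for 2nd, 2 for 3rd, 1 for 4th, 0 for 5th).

Proposal E

Proposal A: 9×2 + 6×2 + 10×1 + 6×2 + 7×1 + 8×1 = 67
Proposal B: 9×3 + 6×1 + 10×4 + 6×0 + 7×2 + 8×3 = 111
Proposal C: 9×1 + 6×3 + 10×0 + 6×4 + 7×0 + 8×4 = 83
Proposal D: 9×0 + 6×0 + 10×2 + 6×3 + 7×3 + 8×2 = 75
Proposal E: 9×4 + 6×4 + 10×3 + 6×1 + 7×4 + 8×0 = 124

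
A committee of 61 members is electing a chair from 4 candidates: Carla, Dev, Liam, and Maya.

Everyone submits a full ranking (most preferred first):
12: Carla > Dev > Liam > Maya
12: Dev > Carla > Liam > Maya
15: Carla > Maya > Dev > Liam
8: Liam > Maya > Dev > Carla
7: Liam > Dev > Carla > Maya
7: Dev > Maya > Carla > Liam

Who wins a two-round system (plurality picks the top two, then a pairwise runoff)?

Dev

Round 1 first-place votes: Carla 27, Dev 19, Liam 15, Maya 0. Carla and Dev advance.
Runoff: Carla is ranked above Dev on 27 ballots, Dev above Carla on 34.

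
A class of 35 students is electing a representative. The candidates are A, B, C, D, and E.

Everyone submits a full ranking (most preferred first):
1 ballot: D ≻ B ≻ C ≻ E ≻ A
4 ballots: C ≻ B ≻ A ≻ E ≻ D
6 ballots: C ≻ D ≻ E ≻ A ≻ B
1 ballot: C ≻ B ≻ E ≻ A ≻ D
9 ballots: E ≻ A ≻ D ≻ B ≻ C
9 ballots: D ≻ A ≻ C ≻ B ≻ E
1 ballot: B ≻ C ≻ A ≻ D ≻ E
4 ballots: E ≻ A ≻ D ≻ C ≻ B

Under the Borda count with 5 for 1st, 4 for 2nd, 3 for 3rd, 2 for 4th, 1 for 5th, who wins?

D

A: 1×1 + 4×3 + 6×2 + 1×2 + 9×4 + 9×4 + 1×3 + 4×4 = 118
B: 1×4 + 4×4 + 6×1 + 1×4 + 9×2 + 9×2 + 1×5 + 4×1 = 75
C: 1×3 + 4×5 + 6×5 + 1×5 + 9×1 + 9×3 + 1×4 + 4×2 = 106
D: 1×5 + 4×1 + 6×4 + 1×1 + 9×3 + 9×5 + 1×2 + 4×3 = 120
E: 1×2 + 4×2 + 6×3 + 1×3 + 9×5 + 9×1 + 1×1 + 4×5 = 106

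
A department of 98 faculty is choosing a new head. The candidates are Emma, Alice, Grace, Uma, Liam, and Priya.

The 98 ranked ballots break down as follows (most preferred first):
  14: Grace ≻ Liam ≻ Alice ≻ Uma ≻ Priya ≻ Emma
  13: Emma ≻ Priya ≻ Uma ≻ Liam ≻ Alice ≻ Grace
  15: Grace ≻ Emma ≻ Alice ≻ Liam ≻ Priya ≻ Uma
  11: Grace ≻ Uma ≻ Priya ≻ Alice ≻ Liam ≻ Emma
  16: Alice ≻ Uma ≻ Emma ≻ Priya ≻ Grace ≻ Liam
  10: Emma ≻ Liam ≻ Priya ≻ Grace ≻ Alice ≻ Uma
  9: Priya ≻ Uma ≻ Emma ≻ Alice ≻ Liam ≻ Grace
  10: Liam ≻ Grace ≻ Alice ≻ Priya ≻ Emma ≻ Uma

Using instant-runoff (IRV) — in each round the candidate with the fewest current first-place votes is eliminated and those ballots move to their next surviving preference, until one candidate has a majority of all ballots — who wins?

Round 1: Emma 23, Alice 16, Grace 40, Uma 0, Liam 10, Priya 9. Uma eliminated.
Round 2: Emma 23, Alice 16, Grace 40, Liam 10, Priya 9. Priya eliminated.
Round 3: Emma 32, Alice 16, Grace 40, Liam 10. Liam eliminated.
Round 4: Emma 32, Alice 16, Grace 50. Grace has a majority (≥50).

Grace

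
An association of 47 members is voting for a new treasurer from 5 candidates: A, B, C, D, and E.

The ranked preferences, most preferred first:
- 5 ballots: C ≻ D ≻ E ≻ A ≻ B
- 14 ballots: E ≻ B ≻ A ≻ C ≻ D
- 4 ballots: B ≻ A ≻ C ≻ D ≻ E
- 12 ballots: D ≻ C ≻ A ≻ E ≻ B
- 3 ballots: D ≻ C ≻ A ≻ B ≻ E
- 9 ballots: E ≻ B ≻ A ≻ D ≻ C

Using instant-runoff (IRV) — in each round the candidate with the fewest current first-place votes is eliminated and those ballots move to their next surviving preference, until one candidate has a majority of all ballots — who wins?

D

Round 1: A 0, B 4, C 5, D 15, E 23. A eliminated.
Round 2: B 4, C 5, D 15, E 23. B eliminated.
Round 3: C 9, D 15, E 23. C eliminated.
Round 4: D 24, E 23. D has a majority (≥24).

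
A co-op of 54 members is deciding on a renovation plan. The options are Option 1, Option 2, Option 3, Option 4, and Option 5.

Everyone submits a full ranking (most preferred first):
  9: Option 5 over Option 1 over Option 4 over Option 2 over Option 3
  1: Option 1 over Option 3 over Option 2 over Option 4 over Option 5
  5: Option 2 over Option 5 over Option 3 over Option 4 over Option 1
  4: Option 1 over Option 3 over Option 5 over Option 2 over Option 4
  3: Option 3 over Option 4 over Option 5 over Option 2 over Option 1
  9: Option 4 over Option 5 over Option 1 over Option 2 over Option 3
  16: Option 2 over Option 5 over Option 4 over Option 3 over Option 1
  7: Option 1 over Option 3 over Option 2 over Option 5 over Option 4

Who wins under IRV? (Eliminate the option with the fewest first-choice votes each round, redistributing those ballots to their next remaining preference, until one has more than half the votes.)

Round 1: Option 1 12, Option 2 21, Option 3 3, Option 4 9, Option 5 9. Option 3 eliminated.
Round 2: Option 1 12, Option 2 21, Option 4 12, Option 5 9. Option 5 eliminated.
Round 3: Option 1 21, Option 2 21, Option 4 12. Option 4 eliminated.
Round 4: Option 1 30, Option 2 24. Option 1 has a majority (≥28).

Option 1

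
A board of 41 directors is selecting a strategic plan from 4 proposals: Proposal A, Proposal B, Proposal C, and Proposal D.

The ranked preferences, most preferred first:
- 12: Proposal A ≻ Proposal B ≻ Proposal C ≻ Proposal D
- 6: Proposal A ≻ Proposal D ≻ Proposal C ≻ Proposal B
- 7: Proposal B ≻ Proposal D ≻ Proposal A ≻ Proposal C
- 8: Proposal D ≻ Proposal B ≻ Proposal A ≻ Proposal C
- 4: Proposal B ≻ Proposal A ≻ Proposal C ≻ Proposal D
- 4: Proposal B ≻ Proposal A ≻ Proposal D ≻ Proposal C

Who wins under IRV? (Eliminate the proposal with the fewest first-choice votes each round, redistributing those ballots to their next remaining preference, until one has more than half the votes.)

Proposal B

Round 1: Proposal A 18, Proposal B 15, Proposal C 0, Proposal D 8. Proposal C eliminated.
Round 2: Proposal A 18, Proposal B 15, Proposal D 8. Proposal D eliminated.
Round 3: Proposal A 18, Proposal B 23. Proposal B has a majority (≥21).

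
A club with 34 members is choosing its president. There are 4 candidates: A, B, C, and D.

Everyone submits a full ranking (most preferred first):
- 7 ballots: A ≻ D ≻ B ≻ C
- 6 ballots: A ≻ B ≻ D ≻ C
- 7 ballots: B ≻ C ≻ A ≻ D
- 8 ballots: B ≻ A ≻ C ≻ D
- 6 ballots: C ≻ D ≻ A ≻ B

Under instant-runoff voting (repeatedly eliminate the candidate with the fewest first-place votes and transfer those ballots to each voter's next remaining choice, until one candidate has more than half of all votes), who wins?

Round 1: A 13, B 15, C 6, D 0. D eliminated.
Round 2: A 13, B 15, C 6. C eliminated.
Round 3: A 19, B 15. A has a majority (≥18).

A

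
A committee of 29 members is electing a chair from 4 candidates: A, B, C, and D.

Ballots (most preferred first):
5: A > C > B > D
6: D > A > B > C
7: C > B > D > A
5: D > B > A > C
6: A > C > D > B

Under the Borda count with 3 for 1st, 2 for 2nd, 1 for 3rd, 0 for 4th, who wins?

A: 5×3 + 6×2 + 7×0 + 5×1 + 6×3 = 50
B: 5×1 + 6×1 + 7×2 + 5×2 + 6×0 = 35
C: 5×2 + 6×0 + 7×3 + 5×0 + 6×2 = 43
D: 5×0 + 6×3 + 7×1 + 5×3 + 6×1 = 46

A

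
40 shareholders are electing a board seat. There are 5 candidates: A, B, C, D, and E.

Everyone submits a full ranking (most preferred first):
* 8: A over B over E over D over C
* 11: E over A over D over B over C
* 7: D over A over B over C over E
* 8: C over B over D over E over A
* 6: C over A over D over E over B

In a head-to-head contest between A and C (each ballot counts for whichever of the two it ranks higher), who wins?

A is ranked above C on 26 ballots; C above A on 14.

A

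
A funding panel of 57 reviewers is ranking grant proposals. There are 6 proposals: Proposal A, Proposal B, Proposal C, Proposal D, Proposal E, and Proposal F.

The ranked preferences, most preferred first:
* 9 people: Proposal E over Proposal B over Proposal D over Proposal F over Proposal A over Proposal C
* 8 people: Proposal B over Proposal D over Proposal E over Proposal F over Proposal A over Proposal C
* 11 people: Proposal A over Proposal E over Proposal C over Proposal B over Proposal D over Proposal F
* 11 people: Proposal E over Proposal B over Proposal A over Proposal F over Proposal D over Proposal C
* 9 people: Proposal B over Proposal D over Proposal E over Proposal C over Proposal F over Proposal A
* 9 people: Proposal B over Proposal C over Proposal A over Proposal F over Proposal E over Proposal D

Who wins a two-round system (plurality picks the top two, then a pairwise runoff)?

Round 1 first-place votes: Proposal A 11, Proposal B 26, Proposal C 0, Proposal D 0, Proposal E 20, Proposal F 0. Proposal B and Proposal E advance.
Runoff: Proposal B is ranked above Proposal E on 26 ballots, Proposal E above Proposal B on 31.

Proposal E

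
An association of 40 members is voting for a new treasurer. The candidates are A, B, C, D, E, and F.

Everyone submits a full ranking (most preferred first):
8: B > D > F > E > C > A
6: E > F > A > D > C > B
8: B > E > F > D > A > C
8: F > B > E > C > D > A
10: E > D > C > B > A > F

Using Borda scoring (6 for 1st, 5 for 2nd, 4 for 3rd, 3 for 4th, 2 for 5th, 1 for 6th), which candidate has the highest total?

E

A: 8×1 + 6×4 + 8×2 + 8×1 + 10×2 = 76
B: 8×6 + 6×1 + 8×6 + 8×5 + 10×3 = 172
C: 8×2 + 6×2 + 8×1 + 8×3 + 10×4 = 100
D: 8×5 + 6×3 + 8×3 + 8×2 + 10×5 = 148
E: 8×3 + 6×6 + 8×5 + 8×4 + 10×6 = 192
F: 8×4 + 6×5 + 8×4 + 8×6 + 10×1 = 152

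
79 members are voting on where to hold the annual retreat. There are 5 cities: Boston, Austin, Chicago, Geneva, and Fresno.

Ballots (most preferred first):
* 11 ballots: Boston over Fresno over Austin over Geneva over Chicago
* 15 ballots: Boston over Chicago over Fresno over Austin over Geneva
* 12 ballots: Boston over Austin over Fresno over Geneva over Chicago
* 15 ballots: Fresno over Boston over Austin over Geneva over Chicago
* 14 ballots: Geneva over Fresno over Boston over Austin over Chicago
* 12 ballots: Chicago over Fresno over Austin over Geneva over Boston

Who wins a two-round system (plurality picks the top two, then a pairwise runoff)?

Round 1 first-place votes: Boston 38, Austin 0, Chicago 12, Geneva 14, Fresno 15. Boston and Fresno advance.
Runoff: Boston is ranked above Fresno on 38 ballots, Fresno above Boston on 41.

Fresno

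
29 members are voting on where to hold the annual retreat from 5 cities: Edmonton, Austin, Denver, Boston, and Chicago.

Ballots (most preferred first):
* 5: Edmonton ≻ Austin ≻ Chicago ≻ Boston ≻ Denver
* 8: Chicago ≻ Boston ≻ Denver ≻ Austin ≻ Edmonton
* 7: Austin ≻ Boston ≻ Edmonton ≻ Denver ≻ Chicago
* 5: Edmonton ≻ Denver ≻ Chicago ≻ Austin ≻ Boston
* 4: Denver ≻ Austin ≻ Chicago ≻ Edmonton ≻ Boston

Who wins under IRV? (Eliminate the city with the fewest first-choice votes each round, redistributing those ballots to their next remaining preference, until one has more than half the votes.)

Round 1: Edmonton 10, Austin 7, Denver 4, Boston 0, Chicago 8. Boston eliminated.
Round 2: Edmonton 10, Austin 7, Denver 4, Chicago 8. Denver eliminated.
Round 3: Edmonton 10, Austin 11, Chicago 8. Chicago eliminated.
Round 4: Edmonton 10, Austin 19. Austin has a majority (≥15).

Austin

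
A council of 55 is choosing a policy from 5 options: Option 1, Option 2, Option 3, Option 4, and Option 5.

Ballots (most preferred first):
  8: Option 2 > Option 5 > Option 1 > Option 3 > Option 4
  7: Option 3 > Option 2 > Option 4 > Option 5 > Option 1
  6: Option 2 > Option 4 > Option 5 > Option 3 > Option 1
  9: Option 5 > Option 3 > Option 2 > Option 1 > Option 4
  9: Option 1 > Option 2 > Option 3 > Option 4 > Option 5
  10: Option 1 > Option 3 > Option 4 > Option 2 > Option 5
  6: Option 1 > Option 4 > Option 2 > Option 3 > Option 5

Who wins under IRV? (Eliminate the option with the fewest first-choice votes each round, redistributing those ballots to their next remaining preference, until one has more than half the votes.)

Round 1: Option 1 25, Option 2 14, Option 3 7, Option 4 0, Option 5 9. Option 4 eliminated.
Round 2: Option 1 25, Option 2 14, Option 3 7, Option 5 9. Option 3 eliminated.
Round 3: Option 1 25, Option 2 21, Option 5 9. Option 5 eliminated.
Round 4: Option 1 25, Option 2 30. Option 2 has a majority (≥28).

Option 2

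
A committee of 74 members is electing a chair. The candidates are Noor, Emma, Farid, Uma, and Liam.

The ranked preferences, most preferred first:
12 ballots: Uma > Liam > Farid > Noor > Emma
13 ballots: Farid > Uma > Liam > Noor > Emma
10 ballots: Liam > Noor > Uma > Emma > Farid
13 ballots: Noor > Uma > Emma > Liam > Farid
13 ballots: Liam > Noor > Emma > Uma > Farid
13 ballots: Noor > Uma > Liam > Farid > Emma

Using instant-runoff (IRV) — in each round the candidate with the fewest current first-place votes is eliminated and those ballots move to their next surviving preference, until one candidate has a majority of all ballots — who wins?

Round 1: Noor 26, Emma 0, Farid 13, Uma 12, Liam 23. Emma eliminated.
Round 2: Noor 26, Farid 13, Uma 12, Liam 23. Uma eliminated.
Round 3: Noor 26, Farid 13, Liam 35. Farid eliminated.
Round 4: Noor 26, Liam 48. Liam has a majority (≥38).

Liam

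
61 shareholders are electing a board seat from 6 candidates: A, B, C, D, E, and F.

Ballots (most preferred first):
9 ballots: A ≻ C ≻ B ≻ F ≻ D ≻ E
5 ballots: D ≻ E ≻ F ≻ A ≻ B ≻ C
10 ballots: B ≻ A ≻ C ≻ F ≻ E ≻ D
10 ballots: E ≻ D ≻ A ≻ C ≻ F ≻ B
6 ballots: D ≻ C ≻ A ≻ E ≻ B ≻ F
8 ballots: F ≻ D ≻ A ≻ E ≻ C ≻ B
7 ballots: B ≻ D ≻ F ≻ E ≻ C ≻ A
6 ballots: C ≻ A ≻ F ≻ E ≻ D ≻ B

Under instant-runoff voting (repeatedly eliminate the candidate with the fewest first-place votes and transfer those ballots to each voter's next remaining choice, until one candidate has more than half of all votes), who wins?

D

Round 1: A 9, B 17, C 6, D 11, E 10, F 8. C eliminated.
Round 2: A 15, B 17, D 11, E 10, F 8. F eliminated.
Round 3: A 15, B 17, D 19, E 10. E eliminated.
Round 4: A 15, B 17, D 29. A eliminated.
Round 5: B 26, D 35. D has a majority (≥31).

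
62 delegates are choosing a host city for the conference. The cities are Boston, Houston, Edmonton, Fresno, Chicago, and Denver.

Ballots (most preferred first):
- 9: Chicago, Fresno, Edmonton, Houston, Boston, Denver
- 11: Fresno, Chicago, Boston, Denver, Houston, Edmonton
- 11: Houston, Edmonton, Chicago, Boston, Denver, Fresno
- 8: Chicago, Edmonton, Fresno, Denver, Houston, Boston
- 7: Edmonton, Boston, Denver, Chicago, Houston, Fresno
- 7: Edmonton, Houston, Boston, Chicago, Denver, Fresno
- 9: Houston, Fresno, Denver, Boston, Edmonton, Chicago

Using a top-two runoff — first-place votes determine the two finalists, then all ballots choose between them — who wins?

Round 1 first-place votes: Boston 0, Houston 20, Edmonton 14, Fresno 11, Chicago 17, Denver 0. Houston and Chicago advance.
Runoff: Houston is ranked above Chicago on 27 ballots, Chicago above Houston on 35.

Chicago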